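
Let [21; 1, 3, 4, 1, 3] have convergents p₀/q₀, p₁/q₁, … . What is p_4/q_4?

457/21

Using pₖ = aₖpₖ₋₁ + pₖ₋₂, qₖ = aₖqₖ₋₁ + qₖ₋₂ (with p₋₁=1, p₋₂=0, q₋₁=0, q₋₂=1):
  k=0: a=21, p=21, q=1
  k=1: a=1, p=22, q=1
  k=2: a=3, p=87, q=4
  k=3: a=4, p=370, q=17
  k=4: a=1, p=457, q=21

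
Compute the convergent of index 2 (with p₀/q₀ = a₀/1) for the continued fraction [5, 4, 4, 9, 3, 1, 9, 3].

Using pₖ = aₖpₖ₋₁ + pₖ₋₂, qₖ = aₖqₖ₋₁ + qₖ₋₂ (with p₋₁=1, p₋₂=0, q₋₁=0, q₋₂=1):
  k=0: a=5, p=5, q=1
  k=1: a=4, p=21, q=4
  k=2: a=4, p=89, q=17

89/17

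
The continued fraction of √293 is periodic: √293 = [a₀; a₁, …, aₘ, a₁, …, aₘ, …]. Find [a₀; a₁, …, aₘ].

a₀ = ⌊√293⌋ = 17.
With m₀=0, d₀=1 and mₖ₊₁ = dₖaₖ − mₖ, dₖ₊₁ = (n − mₖ₊₁²)/dₖ, aₖ₊₁ = ⌊(a₀+mₖ₊₁)/dₖ₊₁⌋:
  k=1: m=17, d=4, a=8
  k=2: m=15, d=17, a=1
  k=3: m=2, d=17, a=1
  k=4: m=15, d=4, a=8
  k=5: m=17, d=1, a=34
d=1 and a=2a₀=34 at k=5, so the next step gives (m, d) = (17, 4) again — its k=1 value — and the period has length 5.

[17; 8, 1, 1, 8, 34]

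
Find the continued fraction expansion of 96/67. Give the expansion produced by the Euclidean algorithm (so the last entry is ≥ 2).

[1; 2, 3, 4, 2]

96 = 1×67 + 29
67 = 2×29 + 9
29 = 3×9 + 2
9 = 4×2 + 1
2 = 2×1 + 0  (stop)
So 96/67 = [1; 2, 3, 4, 2].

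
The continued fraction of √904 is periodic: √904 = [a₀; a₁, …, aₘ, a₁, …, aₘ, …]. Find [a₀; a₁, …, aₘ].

a₀ = ⌊√904⌋ = 30.
With m₀=0, d₀=1 and mₖ₊₁ = dₖaₖ − mₖ, dₖ₊₁ = (n − mₖ₊₁²)/dₖ, aₖ₊₁ = ⌊(a₀+mₖ₊₁)/dₖ₊₁⌋:
  k=1: m=30, d=4, a=15
  k=2: m=30, d=1, a=60
d=1 and a=2a₀=60 at k=2, so the next step gives (m, d) = (30, 4) again — its k=1 value — and the period has length 2.

[30; 15, 60]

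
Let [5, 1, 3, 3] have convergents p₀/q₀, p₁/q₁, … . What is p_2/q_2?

23/4

Using pₖ = aₖpₖ₋₁ + pₖ₋₂, qₖ = aₖqₖ₋₁ + qₖ₋₂ (with p₋₁=1, p₋₂=0, q₋₁=0, q₋₂=1):
  k=0: a=5, p=5, q=1
  k=1: a=1, p=6, q=1
  k=2: a=3, p=23, q=4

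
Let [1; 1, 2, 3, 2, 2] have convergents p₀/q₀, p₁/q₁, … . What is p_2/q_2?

Using pₖ = aₖpₖ₋₁ + pₖ₋₂, qₖ = aₖqₖ₋₁ + qₖ₋₂ (with p₋₁=1, p₋₂=0, q₋₁=0, q₋₂=1):
  k=0: a=1, p=1, q=1
  k=1: a=1, p=2, q=1
  k=2: a=2, p=5, q=3

5/3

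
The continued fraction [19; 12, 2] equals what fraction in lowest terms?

477/25

Fold from the inside: start with 2/1.
  12 + 1/2 = 25/2
  19 + 2/25 = 477/25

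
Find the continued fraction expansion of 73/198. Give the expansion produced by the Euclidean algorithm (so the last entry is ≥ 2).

[0; 2, 1, 2, 2, 10]

73 = 0·198 + 73
198 = 2·73 + 52
73 = 1·52 + 21
52 = 2·21 + 10
21 = 2·10 + 1
10 = 10·1 + 0  (stop)
So 73/198 = [0; 2, 1, 2, 2, 10].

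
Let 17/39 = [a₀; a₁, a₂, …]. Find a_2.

17 = 0·39 + 17   →  a_0 = 0
39 = 2·17 + 5   →  a_1 = 2
17 = 3·5 + 2   →  a_2 = 3

3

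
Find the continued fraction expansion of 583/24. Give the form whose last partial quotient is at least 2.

[24; 3, 2, 3]

583 = 24×24 + 7
24 = 3×7 + 3
7 = 2×3 + 1
3 = 3×1 + 0  (stop)
So 583/24 = [24; 3, 2, 3].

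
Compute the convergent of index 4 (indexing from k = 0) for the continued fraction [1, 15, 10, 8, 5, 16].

Using pₖ = aₖpₖ₋₁ + pₖ₋₂, qₖ = aₖqₖ₋₁ + qₖ₋₂ (with p₋₁=1, p₋₂=0, q₋₁=0, q₋₂=1):
  k=0: a=1, p=1, q=1
  k=1: a=15, p=16, q=15
  k=2: a=10, p=161, q=151
  k=3: a=8, p=1304, q=1223
  k=4: a=5, p=6681, q=6266

6681/6266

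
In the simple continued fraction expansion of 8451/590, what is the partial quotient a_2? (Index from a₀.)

11

8451 = 14·590 + 191   →  a_0 = 14
590 = 3·191 + 17   →  a_1 = 3
191 = 11·17 + 4   →  a_2 = 11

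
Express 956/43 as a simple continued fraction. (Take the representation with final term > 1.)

[22; 4, 3, 3]

956 = 22×43 + 10
43 = 4×10 + 3
10 = 3×3 + 1
3 = 3×1 + 0  (stop)
So 956/43 = [22; 4, 3, 3].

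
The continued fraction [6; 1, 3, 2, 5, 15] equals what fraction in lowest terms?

5041/744

Fold from the inside: start with 15/1.
  5 + 1/15 = 76/15
  2 + 15/76 = 167/76
  3 + 76/167 = 577/167
  1 + 167/577 = 744/577
  6 + 577/744 = 5041/744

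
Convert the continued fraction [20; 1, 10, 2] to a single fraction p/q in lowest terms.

Fold from the inside: start with 2/1.
  10 + 1/2 = 21/2
  1 + 2/21 = 23/21
  20 + 21/23 = 481/23

481/23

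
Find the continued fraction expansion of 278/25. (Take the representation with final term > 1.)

[11; 8, 3]

278 = 11×25 + 3
25 = 8×3 + 1
3 = 3×1 + 0  (stop)
So 278/25 = [11; 8, 3].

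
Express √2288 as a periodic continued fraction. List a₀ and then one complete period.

a₀ = ⌊√2288⌋ = 47.

[47; 1, 4, 1, 94]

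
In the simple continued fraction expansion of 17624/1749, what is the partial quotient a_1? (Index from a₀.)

17624 = 10·1749 + 134   →  a_0 = 10
1749 = 13·134 + 7   →  a_1 = 13

13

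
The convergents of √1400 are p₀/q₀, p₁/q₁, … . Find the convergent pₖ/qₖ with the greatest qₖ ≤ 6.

187/5

√1400 = [37; 2, 2, 2, 74, …] (period length 4).
Convergents:
  p_0/q_0 = 37/1
  p_1/q_1 = 75/2
  p_2/q_2 = 187/5
  p_3/q_3 = 449/12
q_2 = 5 ≤ 6 < 12 = q_3, so the answer is 187/5.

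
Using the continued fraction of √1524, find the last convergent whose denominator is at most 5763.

√1524 = [39; 26, 78, …] (period length 2).
Convergents:
  p_0/q_0 = 39/1
  p_1/q_1 = 1015/26
  p_2/q_2 = 79209/2029
  p_3/q_3 = 2060449/52780
q_2 = 2029 ≤ 5763 < 52780 = q_3, so the answer is 79209/2029.

79209/2029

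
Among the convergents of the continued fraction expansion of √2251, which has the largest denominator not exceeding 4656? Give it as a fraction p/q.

182330/3843

√2251 = [47; 2, 4, 47, 4, 2, 94, …] (period length 6).
Convergents:
  p_0/q_0 = 47/1
  p_1/q_1 = 95/2
  p_2/q_2 = 427/9
  p_3/q_3 = 20164/425
  p_4/q_4 = 81083/1709
  p_5/q_5 = 182330/3843
  p_6/q_6 = 17220103/362951
q_5 = 3843 ≤ 4656 < 362951 = q_6, so the answer is 182330/3843.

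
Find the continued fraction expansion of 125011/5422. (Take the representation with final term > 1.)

[23; 17, 1, 3, 2, 16, 2]

125011 = 23×5422 + 305
5422 = 17×305 + 237
305 = 1×237 + 68
237 = 3×68 + 33
68 = 2×33 + 2
33 = 16×2 + 1
2 = 2×1 + 0  (stop)
So 125011/5422 = [23; 17, 1, 3, 2, 16, 2].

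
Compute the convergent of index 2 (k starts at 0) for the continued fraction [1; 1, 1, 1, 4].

3/2

Using pₖ = aₖpₖ₋₁ + pₖ₋₂, qₖ = aₖqₖ₋₁ + qₖ₋₂ (with p₋₁=1, p₋₂=0, q₋₁=0, q₋₂=1):
  k=0: a=1, p=1, q=1
  k=1: a=1, p=2, q=1
  k=2: a=1, p=3, q=2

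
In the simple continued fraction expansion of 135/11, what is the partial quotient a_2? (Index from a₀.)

1

135 = 12·11 + 3   →  a_0 = 12
11 = 3·3 + 2   →  a_1 = 3
3 = 1·2 + 1   →  a_2 = 1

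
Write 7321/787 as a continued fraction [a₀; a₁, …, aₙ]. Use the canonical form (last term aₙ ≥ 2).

7321 = 9·787 + 238
787 = 3·238 + 73
238 = 3·73 + 19
73 = 3·19 + 16
19 = 1·16 + 3
16 = 5·3 + 1
3 = 3·1 + 0  (stop)
So 7321/787 = [9; 3, 3, 3, 1, 5, 3].

[9; 3, 3, 3, 1, 5, 3]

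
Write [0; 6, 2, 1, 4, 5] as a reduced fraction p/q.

Fold from the inside: start with 5/1.
  4 + 1/5 = 21/5
  1 + 5/21 = 26/21
  2 + 21/26 = 73/26
  6 + 26/73 = 464/73
  0 + 73/464 = 73/464

73/464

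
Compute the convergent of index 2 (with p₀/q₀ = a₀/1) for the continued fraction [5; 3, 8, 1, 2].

133/25

Using pₖ = aₖpₖ₋₁ + pₖ₋₂, qₖ = aₖqₖ₋₁ + qₖ₋₂ (with p₋₁=1, p₋₂=0, q₋₁=0, q₋₂=1):
  k=0: a=5, p=5, q=1
  k=1: a=3, p=16, q=3
  k=2: a=8, p=133, q=25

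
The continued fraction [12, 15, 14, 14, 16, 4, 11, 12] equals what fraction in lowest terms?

Fold from the inside: start with 12/1.
  11 + 1/12 = 133/12
  4 + 12/133 = 544/133
  16 + 133/544 = 8837/544
  14 + 544/8837 = 124262/8837
  14 + 8837/124262 = 1748505/124262
  15 + 124262/1748505 = 26351837/1748505
  12 + 1748505/26351837 = 317970549/26351837

317970549/26351837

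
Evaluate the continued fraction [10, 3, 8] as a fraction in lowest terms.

258/25

Fold from the inside: start with 8/1.
  3 + 1/8 = 25/8
  10 + 8/25 = 258/25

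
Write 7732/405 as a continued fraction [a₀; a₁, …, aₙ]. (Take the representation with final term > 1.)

7732 = 19×405 + 37
405 = 10×37 + 35
37 = 1×35 + 2
35 = 17×2 + 1
2 = 2×1 + 0  (stop)
So 7732/405 = [19; 10, 1, 17, 2].

[19; 10, 1, 17, 2]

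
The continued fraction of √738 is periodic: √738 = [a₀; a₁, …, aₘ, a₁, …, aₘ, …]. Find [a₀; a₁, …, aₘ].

[27; 6, 54]

a₀ = ⌊√738⌋ = 27.
With m₀=0, d₀=1 and mₖ₊₁ = dₖaₖ − mₖ, dₖ₊₁ = (n − mₖ₊₁²)/dₖ, aₖ₊₁ = ⌊(a₀+mₖ₊₁)/dₖ₊₁⌋:
  k=1: m=27, d=9, a=6
  k=2: m=27, d=1, a=54
d=1 and a=2a₀=54 at k=2, so the next step gives (m, d) = (27, 9) again — its k=1 value — and the period has length 2.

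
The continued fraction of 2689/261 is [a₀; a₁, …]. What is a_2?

3

2689 = 10·261 + 79   →  a_0 = 10
261 = 3·79 + 24   →  a_1 = 3
79 = 3·24 + 7   →  a_2 = 3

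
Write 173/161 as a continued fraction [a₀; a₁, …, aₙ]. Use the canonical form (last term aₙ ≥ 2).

173 = 1·161 + 12
161 = 13·12 + 5
12 = 2·5 + 2
5 = 2·2 + 1
2 = 2·1 + 0  (stop)
So 173/161 = [1; 13, 2, 2, 2].

[1; 13, 2, 2, 2]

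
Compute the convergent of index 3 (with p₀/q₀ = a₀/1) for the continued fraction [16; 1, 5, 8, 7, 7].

Using pₖ = aₖpₖ₋₁ + pₖ₋₂, qₖ = aₖqₖ₋₁ + qₖ₋₂ (with p₋₁=1, p₋₂=0, q₋₁=0, q₋₂=1):
  k=0: a=16, p=16, q=1
  k=1: a=1, p=17, q=1
  k=2: a=5, p=101, q=6
  k=3: a=8, p=825, q=49

825/49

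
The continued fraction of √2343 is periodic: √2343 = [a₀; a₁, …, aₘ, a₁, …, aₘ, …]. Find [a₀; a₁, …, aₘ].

[48; 2, 2, 8, 2, 2, 96]

a₀ = ⌊√2343⌋ = 48.
With m₀=0, d₀=1 and mₖ₊₁ = dₖaₖ − mₖ, dₖ₊₁ = (n − mₖ₊₁²)/dₖ, aₖ₊₁ = ⌊(a₀+mₖ₊₁)/dₖ₊₁⌋:
  k=1: m=48, d=39, a=2
  k=2: m=30, d=37, a=2
  k=3: m=44, d=11, a=8
  k=4: m=44, d=37, a=2
  k=5: m=30, d=39, a=2
  k=6: m=48, d=1, a=96
d=1 and a=2a₀=96 at k=6, so the next step gives (m, d) = (48, 39) again — its k=1 value — and the period has length 6.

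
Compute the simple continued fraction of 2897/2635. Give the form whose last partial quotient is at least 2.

2897 = 1×2635 + 262
2635 = 10×262 + 15
262 = 17×15 + 7
15 = 2×7 + 1
7 = 7×1 + 0  (stop)
So 2897/2635 = [1; 10, 17, 2, 7].

[1; 10, 17, 2, 7]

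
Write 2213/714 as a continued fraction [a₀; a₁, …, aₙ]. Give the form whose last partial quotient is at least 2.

2213 = 3×714 + 71
714 = 10×71 + 4
71 = 17×4 + 3
4 = 1×3 + 1
3 = 3×1 + 0  (stop)
So 2213/714 = [3; 10, 17, 1, 3].

[3; 10, 17, 1, 3]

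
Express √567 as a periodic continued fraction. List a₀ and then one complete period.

[23; 1, 4, 3, 4, 1, 46]

a₀ = ⌊√567⌋ = 23.
With m₀=0, d₀=1 and mₖ₊₁ = dₖaₖ − mₖ, dₖ₊₁ = (n − mₖ₊₁²)/dₖ, aₖ₊₁ = ⌊(a₀+mₖ₊₁)/dₖ₊₁⌋:
  k=1: m=23, d=38, a=1
  k=2: m=15, d=9, a=4
  k=3: m=21, d=14, a=3
  k=4: m=21, d=9, a=4
  k=5: m=15, d=38, a=1
  k=6: m=23, d=1, a=46
d=1 and a=2a₀=46 at k=6, so the next step gives (m, d) = (23, 38) again — its k=1 value — and the period has length 6.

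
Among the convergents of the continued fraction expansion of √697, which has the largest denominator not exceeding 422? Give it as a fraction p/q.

6917/262

√697 = [26; 2, 2, 52, …] (period length 3).
Convergents:
  p_0/q_0 = 26/1
  p_1/q_1 = 53/2
  p_2/q_2 = 132/5
  p_3/q_3 = 6917/262
  p_4/q_4 = 13966/529
q_3 = 262 ≤ 422 < 529 = q_4, so the answer is 6917/262.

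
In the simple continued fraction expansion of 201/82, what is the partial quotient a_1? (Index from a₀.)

2

201 = 2·82 + 37   →  a_0 = 2
82 = 2·37 + 8   →  a_1 = 2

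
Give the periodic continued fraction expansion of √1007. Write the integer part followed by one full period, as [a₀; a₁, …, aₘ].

a₀ = ⌊√1007⌋ = 31.
With m₀=0, d₀=1 and mₖ₊₁ = dₖaₖ − mₖ, dₖ₊₁ = (n − mₖ₊₁²)/dₖ, aₖ₊₁ = ⌊(a₀+mₖ₊₁)/dₖ₊₁⌋:
  k=1: m=31, d=46, a=1
  k=2: m=15, d=17, a=2
  k=3: m=19, d=38, a=1
  k=4: m=19, d=17, a=2
  k=5: m=15, d=46, a=1
  k=6: m=31, d=1, a=62
d=1 and a=2a₀=62 at k=6, so the next step gives (m, d) = (31, 46) again — its k=1 value — and the period has length 6.

[31; 1, 2, 1, 2, 1, 62]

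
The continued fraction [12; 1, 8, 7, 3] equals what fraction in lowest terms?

2591/201

Fold from the inside: start with 3/1.
  7 + 1/3 = 22/3
  8 + 3/22 = 179/22
  1 + 22/179 = 201/179
  12 + 179/201 = 2591/201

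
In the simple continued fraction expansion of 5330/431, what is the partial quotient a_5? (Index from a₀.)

2

5330 = 12·431 + 158   →  a_0 = 12
431 = 2·158 + 115   →  a_1 = 2
158 = 1·115 + 43   →  a_2 = 1
115 = 2·43 + 29   →  a_3 = 2
43 = 1·29 + 14   →  a_4 = 1
29 = 2·14 + 1   →  a_5 = 2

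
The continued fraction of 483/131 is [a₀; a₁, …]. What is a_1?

483 = 3·131 + 90   →  a_0 = 3
131 = 1·90 + 41   →  a_1 = 1

1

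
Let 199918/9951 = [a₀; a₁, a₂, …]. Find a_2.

12

199918 = 20·9951 + 898   →  a_0 = 20
9951 = 11·898 + 73   →  a_1 = 11
898 = 12·73 + 22   →  a_2 = 12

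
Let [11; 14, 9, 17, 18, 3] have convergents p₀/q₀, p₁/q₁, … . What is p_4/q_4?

434432/39241

Using pₖ = aₖpₖ₋₁ + pₖ₋₂, qₖ = aₖqₖ₋₁ + qₖ₋₂ (with p₋₁=1, p₋₂=0, q₋₁=0, q₋₂=1):
  k=0: a=11, p=11, q=1
  k=1: a=14, p=155, q=14
  k=2: a=9, p=1406, q=127
  k=3: a=17, p=24057, q=2173
  k=4: a=18, p=434432, q=39241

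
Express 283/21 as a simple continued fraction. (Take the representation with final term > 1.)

283 = 13×21 + 10
21 = 2×10 + 1
10 = 10×1 + 0  (stop)
So 283/21 = [13; 2, 10].

[13; 2, 10]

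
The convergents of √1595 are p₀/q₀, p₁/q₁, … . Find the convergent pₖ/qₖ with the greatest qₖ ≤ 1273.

√1595 = [39; 1, 14, 1, 78, …] (period length 4).
Convergents:
  p_0/q_0 = 39/1
  p_1/q_1 = 40/1
  p_2/q_2 = 599/15
  p_3/q_3 = 639/16
  p_4/q_4 = 50441/1263
  p_5/q_5 = 51080/1279
q_4 = 1263 ≤ 1273 < 1279 = q_5, so the answer is 50441/1263.

50441/1263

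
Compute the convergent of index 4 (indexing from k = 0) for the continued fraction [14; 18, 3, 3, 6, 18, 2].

16205/1153

Using pₖ = aₖpₖ₋₁ + pₖ₋₂, qₖ = aₖqₖ₋₁ + qₖ₋₂ (with p₋₁=1, p₋₂=0, q₋₁=0, q₋₂=1):
  k=0: a=14, p=14, q=1
  k=1: a=18, p=253, q=18
  k=2: a=3, p=773, q=55
  k=3: a=3, p=2572, q=183
  k=4: a=6, p=16205, q=1153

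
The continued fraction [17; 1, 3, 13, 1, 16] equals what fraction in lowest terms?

17133/965

Using pₖ = aₖpₖ₋₁ + pₖ₋₂ and qₖ = aₖqₖ₋₁ + qₖ₋₂:
  k=0: a=17, p=17, q=1
  k=1: a=1, p=18, q=1
  k=2: a=3, p=71, q=4
  k=3: a=13, p=941, q=53
  k=4: a=1, p=1012, q=57
  k=5: a=16, p=17133, q=965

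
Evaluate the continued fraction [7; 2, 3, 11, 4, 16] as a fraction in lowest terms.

Fold from the inside: start with 16/1.
  4 + 1/16 = 65/16
  11 + 16/65 = 731/65
  3 + 65/731 = 2258/731
  2 + 731/2258 = 5247/2258
  7 + 2258/5247 = 38987/5247

38987/5247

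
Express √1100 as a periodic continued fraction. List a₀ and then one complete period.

[33; 6, 66]

a₀ = ⌊√1100⌋ = 33.
With m₀=0, d₀=1 and mₖ₊₁ = dₖaₖ − mₖ, dₖ₊₁ = (n − mₖ₊₁²)/dₖ, aₖ₊₁ = ⌊(a₀+mₖ₊₁)/dₖ₊₁⌋:
  k=1: m=33, d=11, a=6
  k=2: m=33, d=1, a=66
d=1 and a=2a₀=66 at k=2, so the next step gives (m, d) = (33, 11) again — its k=1 value — and the period has length 2.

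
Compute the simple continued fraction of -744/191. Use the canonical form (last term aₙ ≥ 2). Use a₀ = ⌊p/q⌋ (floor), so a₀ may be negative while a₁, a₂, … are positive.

[-4; 9, 1, 1, 4, 2]

-744 = -4*191 + 20
191 = 9*20 + 11
20 = 1*11 + 9
11 = 1*9 + 2
9 = 4*2 + 1
2 = 2*1 + 0  (stop)
So -744/191 = [-4; 9, 1, 1, 4, 2].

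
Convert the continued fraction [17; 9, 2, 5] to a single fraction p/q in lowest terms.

1779/104

Using pₖ = aₖpₖ₋₁ + pₖ₋₂ and qₖ = aₖqₖ₋₁ + qₖ₋₂:
  k=0: a=17, p=17, q=1
  k=1: a=9, p=154, q=9
  k=2: a=2, p=325, q=19
  k=3: a=5, p=1779, q=104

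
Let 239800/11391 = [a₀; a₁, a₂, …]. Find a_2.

239800 = 21·11391 + 589   →  a_0 = 21
11391 = 19·589 + 200   →  a_1 = 19
589 = 2·200 + 189   →  a_2 = 2

2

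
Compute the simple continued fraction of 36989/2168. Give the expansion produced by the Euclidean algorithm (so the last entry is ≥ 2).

36989 = 17*2168 + 133
2168 = 16*133 + 40
133 = 3*40 + 13
40 = 3*13 + 1
13 = 13*1 + 0  (stop)
So 36989/2168 = [17; 16, 3, 3, 13].

[17; 16, 3, 3, 13]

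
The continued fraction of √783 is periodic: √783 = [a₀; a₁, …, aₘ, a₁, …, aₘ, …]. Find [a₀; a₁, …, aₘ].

a₀ = ⌊√783⌋ = 27.
With m₀=0, d₀=1 and mₖ₊₁ = dₖaₖ − mₖ, dₖ₊₁ = (n − mₖ₊₁²)/dₖ, aₖ₊₁ = ⌊(a₀+mₖ₊₁)/dₖ₊₁⌋:
  k=1: m=27, d=54, a=1
  k=2: m=27, d=1, a=54
d=1 and a=2a₀=54 at k=2, so the next step gives (m, d) = (27, 54) again — its k=1 value — and the period has length 2.

[27; 1, 54]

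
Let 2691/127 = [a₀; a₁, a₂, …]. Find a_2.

3

2691 = 21·127 + 24   →  a_0 = 21
127 = 5·24 + 7   →  a_1 = 5
24 = 3·7 + 3   →  a_2 = 3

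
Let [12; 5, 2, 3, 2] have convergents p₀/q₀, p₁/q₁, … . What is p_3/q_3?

Using pₖ = aₖpₖ₋₁ + pₖ₋₂, qₖ = aₖqₖ₋₁ + qₖ₋₂ (with p₋₁=1, p₋₂=0, q₋₁=0, q₋₂=1):
  k=0: a=12, p=12, q=1
  k=1: a=5, p=61, q=5
  k=2: a=2, p=134, q=11
  k=3: a=3, p=463, q=38

463/38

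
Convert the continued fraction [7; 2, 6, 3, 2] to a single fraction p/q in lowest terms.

709/95

Fold from the inside: start with 2/1.
  3 + 1/2 = 7/2
  6 + 2/7 = 44/7
  2 + 7/44 = 95/44
  7 + 44/95 = 709/95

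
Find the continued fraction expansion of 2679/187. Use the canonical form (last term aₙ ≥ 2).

2679 = 14*187 + 61
187 = 3*61 + 4
61 = 15*4 + 1
4 = 4*1 + 0  (stop)
So 2679/187 = [14; 3, 15, 4].

[14; 3, 15, 4]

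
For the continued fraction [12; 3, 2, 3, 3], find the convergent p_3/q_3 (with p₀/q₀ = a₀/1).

295/24

Using pₖ = aₖpₖ₋₁ + pₖ₋₂, qₖ = aₖqₖ₋₁ + qₖ₋₂ (with p₋₁=1, p₋₂=0, q₋₁=0, q₋₂=1):
  k=0: a=12, p=12, q=1
  k=1: a=3, p=37, q=3
  k=2: a=2, p=86, q=7
  k=3: a=3, p=295, q=24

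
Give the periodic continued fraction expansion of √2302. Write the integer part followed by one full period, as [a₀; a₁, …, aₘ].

a₀ = ⌊√2302⌋ = 47.
With m₀=0, d₀=1 and mₖ₊₁ = dₖaₖ − mₖ, dₖ₊₁ = (n − mₖ₊₁²)/dₖ, aₖ₊₁ = ⌊(a₀+mₖ₊₁)/dₖ₊₁⌋:
  k=1: m=47, d=93, a=1
  k=2: m=46, d=2, a=46
  k=3: m=46, d=93, a=1
  k=4: m=47, d=1, a=94
d=1 and a=2a₀=94 at k=4, so the next step gives (m, d) = (47, 93) again — its k=1 value — and the period has length 4.

[47; 1, 46, 1, 94]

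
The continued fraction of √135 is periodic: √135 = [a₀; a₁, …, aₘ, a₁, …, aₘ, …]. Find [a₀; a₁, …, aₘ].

a₀ = ⌊√135⌋ = 11.

[11; 1, 1, 1, 1, 1, 1, 1, 22]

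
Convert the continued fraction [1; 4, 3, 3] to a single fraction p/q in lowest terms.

Using pₖ = aₖpₖ₋₁ + pₖ₋₂ and qₖ = aₖqₖ₋₁ + qₖ₋₂:
  k=0: a=1, p=1, q=1
  k=1: a=4, p=5, q=4
  k=2: a=3, p=16, q=13
  k=3: a=3, p=53, q=43

53/43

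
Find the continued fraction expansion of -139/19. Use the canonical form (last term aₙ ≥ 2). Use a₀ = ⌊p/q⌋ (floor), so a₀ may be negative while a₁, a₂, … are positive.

-139 = -8·19 + 13
19 = 1·13 + 6
13 = 2·6 + 1
6 = 6·1 + 0  (stop)
So -139/19 = [-8; 1, 2, 6].

[-8; 1, 2, 6]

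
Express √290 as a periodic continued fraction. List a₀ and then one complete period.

[17; 34]

a₀ = ⌊√290⌋ = 17.
With m₀=0, d₀=1 and mₖ₊₁ = dₖaₖ − mₖ, dₖ₊₁ = (n − mₖ₊₁²)/dₖ, aₖ₊₁ = ⌊(a₀+mₖ₊₁)/dₖ₊₁⌋:
  k=1: m=17, d=1, a=34
d=1 and a=2a₀=34 at k=1, so the next step gives (m, d) = (17, 1) again — its k=1 value — and the period has length 1.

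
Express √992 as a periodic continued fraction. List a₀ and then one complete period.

[31; 2, 62]

a₀ = ⌊√992⌋ = 31.
With m₀=0, d₀=1 and mₖ₊₁ = dₖaₖ − mₖ, dₖ₊₁ = (n − mₖ₊₁²)/dₖ, aₖ₊₁ = ⌊(a₀+mₖ₊₁)/dₖ₊₁⌋:
  k=1: m=31, d=31, a=2
  k=2: m=31, d=1, a=62
d=1 and a=2a₀=62 at k=2, so the next step gives (m, d) = (31, 31) again — its k=1 value — and the period has length 2.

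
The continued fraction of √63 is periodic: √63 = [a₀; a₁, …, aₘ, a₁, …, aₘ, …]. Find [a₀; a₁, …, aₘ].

[7; 1, 14]

a₀ = ⌊√63⌋ = 7.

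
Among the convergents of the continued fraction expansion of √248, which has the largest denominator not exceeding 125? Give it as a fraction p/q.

√248 = [15; 1, 2, 1, 30, …] (period length 4).
Convergents:
  p_0/q_0 = 15/1
  p_1/q_1 = 16/1
  p_2/q_2 = 47/3
  p_3/q_3 = 63/4
  p_4/q_4 = 1937/123
  p_5/q_5 = 2000/127
q_4 = 123 ≤ 125 < 127 = q_5, so the answer is 1937/123.

1937/123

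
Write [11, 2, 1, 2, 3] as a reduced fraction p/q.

Using pₖ = aₖpₖ₋₁ + pₖ₋₂ and qₖ = aₖqₖ₋₁ + qₖ₋₂:
  k=0: a=11, p=11, q=1
  k=1: a=2, p=23, q=2
  k=2: a=1, p=34, q=3
  k=3: a=2, p=91, q=8
  k=4: a=3, p=307, q=27

307/27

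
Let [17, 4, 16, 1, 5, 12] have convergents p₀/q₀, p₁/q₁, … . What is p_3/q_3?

Using pₖ = aₖpₖ₋₁ + pₖ₋₂, qₖ = aₖqₖ₋₁ + qₖ₋₂ (with p₋₁=1, p₋₂=0, q₋₁=0, q₋₂=1):
  k=0: a=17, p=17, q=1
  k=1: a=4, p=69, q=4
  k=2: a=16, p=1121, q=65
  k=3: a=1, p=1190, q=69

1190/69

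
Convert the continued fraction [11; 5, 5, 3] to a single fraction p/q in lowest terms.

Fold from the inside: start with 3/1.
  5 + 1/3 = 16/3
  5 + 3/16 = 83/16
  11 + 16/83 = 929/83

929/83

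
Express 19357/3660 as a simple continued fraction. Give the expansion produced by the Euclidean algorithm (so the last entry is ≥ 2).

19357 = 5*3660 + 1057
3660 = 3*1057 + 489
1057 = 2*489 + 79
489 = 6*79 + 15
79 = 5*15 + 4
15 = 3*4 + 3
4 = 1*3 + 1
3 = 3*1 + 0  (stop)
So 19357/3660 = [5; 3, 2, 6, 5, 3, 1, 3].

[5; 3, 2, 6, 5, 3, 1, 3]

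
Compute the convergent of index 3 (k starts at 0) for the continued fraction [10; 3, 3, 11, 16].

Using pₖ = aₖpₖ₋₁ + pₖ₋₂, qₖ = aₖqₖ₋₁ + qₖ₋₂ (with p₋₁=1, p₋₂=0, q₋₁=0, q₋₂=1):
  k=0: a=10, p=10, q=1
  k=1: a=3, p=31, q=3
  k=2: a=3, p=103, q=10
  k=3: a=11, p=1164, q=113

1164/113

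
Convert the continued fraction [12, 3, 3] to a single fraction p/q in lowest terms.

Using pₖ = aₖpₖ₋₁ + pₖ₋₂ and qₖ = aₖqₖ₋₁ + qₖ₋₂:
  k=0: a=12, p=12, q=1
  k=1: a=3, p=37, q=3
  k=2: a=3, p=123, q=10

123/10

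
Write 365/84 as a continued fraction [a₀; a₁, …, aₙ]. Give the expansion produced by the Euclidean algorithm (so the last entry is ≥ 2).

365 = 4×84 + 29
84 = 2×29 + 26
29 = 1×26 + 3
26 = 8×3 + 2
3 = 1×2 + 1
2 = 2×1 + 0  (stop)
So 365/84 = [4; 2, 1, 8, 1, 2].

[4; 2, 1, 8, 1, 2]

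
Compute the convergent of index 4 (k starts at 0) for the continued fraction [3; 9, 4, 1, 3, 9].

Using pₖ = aₖpₖ₋₁ + pₖ₋₂, qₖ = aₖqₖ₋₁ + qₖ₋₂ (with p₋₁=1, p₋₂=0, q₋₁=0, q₋₂=1):
  k=0: a=3, p=3, q=1
  k=1: a=9, p=28, q=9
  k=2: a=4, p=115, q=37
  k=3: a=1, p=143, q=46
  k=4: a=3, p=544, q=175

544/175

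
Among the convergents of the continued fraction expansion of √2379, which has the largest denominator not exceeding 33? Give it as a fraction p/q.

1512/31

√2379 = [48; 1, 3, 2, 3, 1, 96, …] (period length 6).
Convergents:
  p_0/q_0 = 48/1
  p_1/q_1 = 49/1
  p_2/q_2 = 195/4
  p_3/q_3 = 439/9
  p_4/q_4 = 1512/31
  p_5/q_5 = 1951/40
q_4 = 31 ≤ 33 < 40 = q_5, so the answer is 1512/31.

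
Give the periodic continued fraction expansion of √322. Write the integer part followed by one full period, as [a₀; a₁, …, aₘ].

[17; 1, 16, 1, 34]

a₀ = ⌊√322⌋ = 17.
With m₀=0, d₀=1 and mₖ₊₁ = dₖaₖ − mₖ, dₖ₊₁ = (n − mₖ₊₁²)/dₖ, aₖ₊₁ = ⌊(a₀+mₖ₊₁)/dₖ₊₁⌋:
  k=1: m=17, d=33, a=1
  k=2: m=16, d=2, a=16
  k=3: m=16, d=33, a=1
  k=4: m=17, d=1, a=34
d=1 and a=2a₀=34 at k=4, so the next step gives (m, d) = (17, 33) again — its k=1 value — and the period has length 4.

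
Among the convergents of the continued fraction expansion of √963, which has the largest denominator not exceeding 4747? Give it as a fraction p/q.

59675/1923

√963 = [31; 31, 62, …] (period length 2).
Convergents:
  p_0/q_0 = 31/1
  p_1/q_1 = 962/31
  p_2/q_2 = 59675/1923
  p_3/q_3 = 1850887/59644
q_2 = 1923 ≤ 4747 < 59644 = q_3, so the answer is 59675/1923.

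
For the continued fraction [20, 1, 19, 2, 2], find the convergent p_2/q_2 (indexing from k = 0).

Using pₖ = aₖpₖ₋₁ + pₖ₋₂, qₖ = aₖqₖ₋₁ + qₖ₋₂ (with p₋₁=1, p₋₂=0, q₋₁=0, q₋₂=1):
  k=0: a=20, p=20, q=1
  k=1: a=1, p=21, q=1
  k=2: a=19, p=419, q=20

419/20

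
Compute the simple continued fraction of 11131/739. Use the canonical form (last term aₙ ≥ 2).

[15; 16, 15, 3]

11131 = 15*739 + 46
739 = 16*46 + 3
46 = 15*3 + 1
3 = 3*1 + 0  (stop)
So 11131/739 = [15; 16, 15, 3].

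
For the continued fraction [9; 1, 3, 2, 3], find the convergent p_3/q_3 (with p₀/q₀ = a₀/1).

88/9

Using pₖ = aₖpₖ₋₁ + pₖ₋₂, qₖ = aₖqₖ₋₁ + qₖ₋₂ (with p₋₁=1, p₋₂=0, q₋₁=0, q₋₂=1):
  k=0: a=9, p=9, q=1
  k=1: a=1, p=10, q=1
  k=2: a=3, p=39, q=4
  k=3: a=2, p=88, q=9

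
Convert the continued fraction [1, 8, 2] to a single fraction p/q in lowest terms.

Fold from the inside: start with 2/1.
  8 + 1/2 = 17/2
  1 + 2/17 = 19/17

19/17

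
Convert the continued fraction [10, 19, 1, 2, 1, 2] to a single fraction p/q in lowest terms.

Fold from the inside: start with 2/1.
  1 + 1/2 = 3/2
  2 + 2/3 = 8/3
  1 + 3/8 = 11/8
  19 + 8/11 = 217/11
  10 + 11/217 = 2181/217

2181/217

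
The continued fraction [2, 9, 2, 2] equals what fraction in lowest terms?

Using pₖ = aₖpₖ₋₁ + pₖ₋₂ and qₖ = aₖqₖ₋₁ + qₖ₋₂:
  k=0: a=2, p=2, q=1
  k=1: a=9, p=19, q=9
  k=2: a=2, p=40, q=19
  k=3: a=2, p=99, q=47

99/47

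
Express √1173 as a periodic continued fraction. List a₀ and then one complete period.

[34; 4, 68]

a₀ = ⌊√1173⌋ = 34.
With m₀=0, d₀=1 and mₖ₊₁ = dₖaₖ − mₖ, dₖ₊₁ = (n − mₖ₊₁²)/dₖ, aₖ₊₁ = ⌊(a₀+mₖ₊₁)/dₖ₊₁⌋:
  k=1: m=34, d=17, a=4
  k=2: m=34, d=1, a=68
d=1 and a=2a₀=68 at k=2, so the next step gives (m, d) = (34, 17) again — its k=1 value — and the period has length 2.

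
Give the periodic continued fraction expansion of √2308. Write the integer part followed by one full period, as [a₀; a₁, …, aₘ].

[48; 24, 96]

a₀ = ⌊√2308⌋ = 48.
With m₀=0, d₀=1 and mₖ₊₁ = dₖaₖ − mₖ, dₖ₊₁ = (n − mₖ₊₁²)/dₖ, aₖ₊₁ = ⌊(a₀+mₖ₊₁)/dₖ₊₁⌋:
  k=1: m=48, d=4, a=24
  k=2: m=48, d=1, a=96
d=1 and a=2a₀=96 at k=2, so the next step gives (m, d) = (48, 4) again — its k=1 value — and the period has length 2.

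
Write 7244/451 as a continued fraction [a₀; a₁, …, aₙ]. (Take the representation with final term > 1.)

7244 = 16×451 + 28
451 = 16×28 + 3
28 = 9×3 + 1
3 = 3×1 + 0  (stop)
So 7244/451 = [16; 16, 9, 3].

[16; 16, 9, 3]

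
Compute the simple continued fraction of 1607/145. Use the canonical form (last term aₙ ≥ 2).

[11; 12, 12]

1607 = 11×145 + 12
145 = 12×12 + 1
12 = 12×1 + 0  (stop)
So 1607/145 = [11; 12, 12].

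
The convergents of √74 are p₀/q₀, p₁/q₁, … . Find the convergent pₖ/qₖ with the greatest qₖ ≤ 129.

757/88

√74 = [8; 1, 1, 1, 1, 16, …] (period length 5).
Convergents:
  p_0/q_0 = 8/1
  p_1/q_1 = 9/1
  p_2/q_2 = 17/2
  p_3/q_3 = 26/3
  p_4/q_4 = 43/5
  p_5/q_5 = 714/83
  p_6/q_6 = 757/88
  p_7/q_7 = 1471/171
q_6 = 88 ≤ 129 < 171 = q_7, so the answer is 757/88.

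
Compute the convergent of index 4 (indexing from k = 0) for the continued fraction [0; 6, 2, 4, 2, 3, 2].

20/129

Using pₖ = aₖpₖ₋₁ + pₖ₋₂, qₖ = aₖqₖ₋₁ + qₖ₋₂ (with p₋₁=1, p₋₂=0, q₋₁=0, q₋₂=1):
  k=0: a=0, p=0, q=1
  k=1: a=6, p=1, q=6
  k=2: a=2, p=2, q=13
  k=3: a=4, p=9, q=58
  k=4: a=2, p=20, q=129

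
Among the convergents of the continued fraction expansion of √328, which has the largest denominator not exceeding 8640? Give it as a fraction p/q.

√328 = [18; 9, 36, …] (period length 2).
Convergents:
  p_0/q_0 = 18/1
  p_1/q_1 = 163/9
  p_2/q_2 = 5886/325
  p_3/q_3 = 53137/2934
  p_4/q_4 = 1918818/105949
q_3 = 2934 ≤ 8640 < 105949 = q_4, so the answer is 53137/2934.

53137/2934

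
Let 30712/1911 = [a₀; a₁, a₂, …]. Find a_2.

19

30712 = 16·1911 + 136   →  a_0 = 16
1911 = 14·136 + 7   →  a_1 = 14
136 = 19·7 + 3   →  a_2 = 19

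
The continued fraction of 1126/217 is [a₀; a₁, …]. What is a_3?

1126 = 5·217 + 41   →  a_0 = 5
217 = 5·41 + 12   →  a_1 = 5
41 = 3·12 + 5   →  a_2 = 3
12 = 2·5 + 2   →  a_3 = 2

2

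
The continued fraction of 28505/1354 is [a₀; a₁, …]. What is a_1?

28505 = 21·1354 + 71   →  a_0 = 21
1354 = 19·71 + 5   →  a_1 = 19

19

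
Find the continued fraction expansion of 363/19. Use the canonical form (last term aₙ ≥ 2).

363 = 19·19 + 2
19 = 9·2 + 1
2 = 2·1 + 0  (stop)
So 363/19 = [19; 9, 2].

[19; 9, 2]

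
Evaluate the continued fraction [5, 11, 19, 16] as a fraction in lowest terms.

Using pₖ = aₖpₖ₋₁ + pₖ₋₂ and qₖ = aₖqₖ₋₁ + qₖ₋₂:
  k=0: a=5, p=5, q=1
  k=1: a=11, p=56, q=11
  k=2: a=19, p=1069, q=210
  k=3: a=16, p=17160, q=3371

17160/3371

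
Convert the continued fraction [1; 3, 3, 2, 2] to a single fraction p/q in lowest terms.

73/56

Fold from the inside: start with 2/1.
  2 + 1/2 = 5/2
  3 + 2/5 = 17/5
  3 + 5/17 = 56/17
  1 + 17/56 = 73/56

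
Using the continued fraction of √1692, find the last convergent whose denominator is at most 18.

617/15

√1692 = [41; 7, 2, 7, 82, …] (period length 4).
Convergents:
  p_0/q_0 = 41/1
  p_1/q_1 = 288/7
  p_2/q_2 = 617/15
  p_3/q_3 = 4607/112
q_2 = 15 ≤ 18 < 112 = q_3, so the answer is 617/15.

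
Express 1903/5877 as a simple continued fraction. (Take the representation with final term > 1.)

1903 = 0·5877 + 1903
5877 = 3·1903 + 168
1903 = 11·168 + 55
168 = 3·55 + 3
55 = 18·3 + 1
3 = 3·1 + 0  (stop)
So 1903/5877 = [0; 3, 11, 3, 18, 3].

[0; 3, 11, 3, 18, 3]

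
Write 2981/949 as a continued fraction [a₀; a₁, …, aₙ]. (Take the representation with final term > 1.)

2981 = 3·949 + 134
949 = 7·134 + 11
134 = 12·11 + 2
11 = 5·2 + 1
2 = 2·1 + 0  (stop)
So 2981/949 = [3; 7, 12, 5, 2].

[3; 7, 12, 5, 2]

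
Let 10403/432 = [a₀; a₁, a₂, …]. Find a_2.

10403 = 24·432 + 35   →  a_0 = 24
432 = 12·35 + 12   →  a_1 = 12
35 = 2·12 + 11   →  a_2 = 2

2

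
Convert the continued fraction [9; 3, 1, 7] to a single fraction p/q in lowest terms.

287/31

Using pₖ = aₖpₖ₋₁ + pₖ₋₂ and qₖ = aₖqₖ₋₁ + qₖ₋₂:
  k=0: a=9, p=9, q=1
  k=1: a=3, p=28, q=3
  k=2: a=1, p=37, q=4
  k=3: a=7, p=287, q=31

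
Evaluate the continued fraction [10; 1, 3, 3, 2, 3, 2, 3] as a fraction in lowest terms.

8732/811

Using pₖ = aₖpₖ₋₁ + pₖ₋₂ and qₖ = aₖqₖ₋₁ + qₖ₋₂:
  k=0: a=10, p=10, q=1
  k=1: a=1, p=11, q=1
  k=2: a=3, p=43, q=4
  k=3: a=3, p=140, q=13
  k=4: a=2, p=323, q=30
  k=5: a=3, p=1109, q=103
  k=6: a=2, p=2541, q=236
  k=7: a=3, p=8732, q=811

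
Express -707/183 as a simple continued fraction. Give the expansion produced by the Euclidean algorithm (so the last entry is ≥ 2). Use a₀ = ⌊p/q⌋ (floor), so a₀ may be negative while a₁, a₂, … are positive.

-707 = -4×183 + 25
183 = 7×25 + 8
25 = 3×8 + 1
8 = 8×1 + 0  (stop)
So -707/183 = [-4; 7, 3, 8].

[-4; 7, 3, 8]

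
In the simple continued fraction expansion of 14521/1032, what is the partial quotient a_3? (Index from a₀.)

14521 = 14·1032 + 73   →  a_0 = 14
1032 = 14·73 + 10   →  a_1 = 14
73 = 7·10 + 3   →  a_2 = 7
10 = 3·3 + 1   →  a_3 = 3

3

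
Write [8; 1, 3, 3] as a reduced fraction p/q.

Fold from the inside: start with 3/1.
  3 + 1/3 = 10/3
  1 + 3/10 = 13/10
  8 + 10/13 = 114/13

114/13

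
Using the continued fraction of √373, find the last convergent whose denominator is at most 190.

1603/83

√373 = [19; 3, 5, 5, 3, 38, …] (period length 5).
Convergents:
  p_0/q_0 = 19/1
  p_1/q_1 = 58/3
  p_2/q_2 = 309/16
  p_3/q_3 = 1603/83
  p_4/q_4 = 5118/265
q_3 = 83 ≤ 190 < 265 = q_4, so the answer is 1603/83.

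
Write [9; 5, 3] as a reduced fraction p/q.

147/16

Fold from the inside: start with 3/1.
  5 + 1/3 = 16/3
  9 + 3/16 = 147/16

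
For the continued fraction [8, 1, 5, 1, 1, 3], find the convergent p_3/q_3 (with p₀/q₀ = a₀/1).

Using pₖ = aₖpₖ₋₁ + pₖ₋₂, qₖ = aₖqₖ₋₁ + qₖ₋₂ (with p₋₁=1, p₋₂=0, q₋₁=0, q₋₂=1):
  k=0: a=8, p=8, q=1
  k=1: a=1, p=9, q=1
  k=2: a=5, p=53, q=6
  k=3: a=1, p=62, q=7

62/7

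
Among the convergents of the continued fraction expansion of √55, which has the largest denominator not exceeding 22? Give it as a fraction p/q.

89/12

√55 = [7; 2, 2, 2, 14, …] (period length 4).
Convergents:
  p_0/q_0 = 7/1
  p_1/q_1 = 15/2
  p_2/q_2 = 37/5
  p_3/q_3 = 89/12
  p_4/q_4 = 1283/173
q_3 = 12 ≤ 22 < 173 = q_4, so the answer is 89/12.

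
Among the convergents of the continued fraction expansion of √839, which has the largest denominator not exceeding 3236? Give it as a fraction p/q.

√839 = [28; 1, 27, 1, 56, …] (period length 4).
Convergents:
  p_0/q_0 = 28/1
  p_1/q_1 = 29/1
  p_2/q_2 = 811/28
  p_3/q_3 = 840/29
  p_4/q_4 = 47851/1652
  p_5/q_5 = 48691/1681
  p_6/q_6 = 1362508/47039
q_5 = 1681 ≤ 3236 < 47039 = q_6, so the answer is 48691/1681.

48691/1681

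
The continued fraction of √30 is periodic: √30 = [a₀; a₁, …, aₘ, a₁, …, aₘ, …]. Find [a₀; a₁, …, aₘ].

[5; 2, 10]

a₀ = ⌊√30⌋ = 5.
With m₀=0, d₀=1 and mₖ₊₁ = dₖaₖ − mₖ, dₖ₊₁ = (n − mₖ₊₁²)/dₖ, aₖ₊₁ = ⌊(a₀+mₖ₊₁)/dₖ₊₁⌋:
  k=1: m=5, d=5, a=2
  k=2: m=5, d=1, a=10
d=1 and a=2a₀=10 at k=2, so the next step gives (m, d) = (5, 5) again — its k=1 value — and the period has length 2.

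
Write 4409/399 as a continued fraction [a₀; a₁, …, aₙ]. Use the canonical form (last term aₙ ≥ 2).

[11; 19, 1, 19]

4409 = 11*399 + 20
399 = 19*20 + 19
20 = 1*19 + 1
19 = 19*1 + 0  (stop)
So 4409/399 = [11; 19, 1, 19].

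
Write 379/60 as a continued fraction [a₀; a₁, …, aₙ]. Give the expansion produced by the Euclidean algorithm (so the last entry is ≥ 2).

379 = 6·60 + 19
60 = 3·19 + 3
19 = 6·3 + 1
3 = 3·1 + 0  (stop)
So 379/60 = [6; 3, 6, 3].

[6; 3, 6, 3]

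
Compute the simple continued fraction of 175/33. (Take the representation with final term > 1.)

175 = 5×33 + 10
33 = 3×10 + 3
10 = 3×3 + 1
3 = 3×1 + 0  (stop)
So 175/33 = [5; 3, 3, 3].

[5; 3, 3, 3]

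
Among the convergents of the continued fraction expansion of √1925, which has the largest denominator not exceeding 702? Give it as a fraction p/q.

√1925 = [43; 1, 6, 1, 86, …] (period length 4).
Convergents:
  p_0/q_0 = 43/1
  p_1/q_1 = 44/1
  p_2/q_2 = 307/7
  p_3/q_3 = 351/8
  p_4/q_4 = 30493/695
  p_5/q_5 = 30844/703
q_4 = 695 ≤ 702 < 703 = q_5, so the answer is 30493/695.

30493/695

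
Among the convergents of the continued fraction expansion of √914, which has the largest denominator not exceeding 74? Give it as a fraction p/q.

1300/43

√914 = [30; 4, 3, 3, 4, 60, …] (period length 5).
Convergents:
  p_0/q_0 = 30/1
  p_1/q_1 = 121/4
  p_2/q_2 = 393/13
  p_3/q_3 = 1300/43
  p_4/q_4 = 5593/185
q_3 = 43 ≤ 74 < 185 = q_4, so the answer is 1300/43.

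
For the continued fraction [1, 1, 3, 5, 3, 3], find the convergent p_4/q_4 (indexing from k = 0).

118/67

Using pₖ = aₖpₖ₋₁ + pₖ₋₂, qₖ = aₖqₖ₋₁ + qₖ₋₂ (with p₋₁=1, p₋₂=0, q₋₁=0, q₋₂=1):
  k=0: a=1, p=1, q=1
  k=1: a=1, p=2, q=1
  k=2: a=3, p=7, q=4
  k=3: a=5, p=37, q=21
  k=4: a=3, p=118, q=67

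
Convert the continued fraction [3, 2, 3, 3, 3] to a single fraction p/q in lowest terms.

261/76

Using pₖ = aₖpₖ₋₁ + pₖ₋₂ and qₖ = aₖqₖ₋₁ + qₖ₋₂:
  k=0: a=3, p=3, q=1
  k=1: a=2, p=7, q=2
  k=2: a=3, p=24, q=7
  k=3: a=3, p=79, q=23
  k=4: a=3, p=261, q=76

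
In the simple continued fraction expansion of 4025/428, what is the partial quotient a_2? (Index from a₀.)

4025 = 9·428 + 173   →  a_0 = 9
428 = 2·173 + 82   →  a_1 = 2
173 = 2·82 + 9   →  a_2 = 2

2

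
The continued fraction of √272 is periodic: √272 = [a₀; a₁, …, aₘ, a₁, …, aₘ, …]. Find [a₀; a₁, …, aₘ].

a₀ = ⌊√272⌋ = 16.
With m₀=0, d₀=1 and mₖ₊₁ = dₖaₖ − mₖ, dₖ₊₁ = (n − mₖ₊₁²)/dₖ, aₖ₊₁ = ⌊(a₀+mₖ₊₁)/dₖ₊₁⌋:
  k=1: m=16, d=16, a=2
  k=2: m=16, d=1, a=32
d=1 and a=2a₀=32 at k=2, so the next step gives (m, d) = (16, 16) again — its k=1 value — and the period has length 2.

[16; 2, 32]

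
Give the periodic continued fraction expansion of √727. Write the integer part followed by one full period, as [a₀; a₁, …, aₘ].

[26; 1, 25, 1, 52]

a₀ = ⌊√727⌋ = 26.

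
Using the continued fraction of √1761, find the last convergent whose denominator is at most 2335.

√1761 = [41; 1, 26, 1, 82, …] (period length 4).
Convergents:
  p_0/q_0 = 41/1
  p_1/q_1 = 42/1
  p_2/q_2 = 1133/27
  p_3/q_3 = 1175/28
  p_4/q_4 = 97483/2323
  p_5/q_5 = 98658/2351
q_4 = 2323 ≤ 2335 < 2351 = q_5, so the answer is 97483/2323.

97483/2323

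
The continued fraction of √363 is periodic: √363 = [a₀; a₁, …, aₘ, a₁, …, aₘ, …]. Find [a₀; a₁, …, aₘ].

a₀ = ⌊√363⌋ = 19.
With m₀=0, d₀=1 and mₖ₊₁ = dₖaₖ − mₖ, dₖ₊₁ = (n − mₖ₊₁²)/dₖ, aₖ₊₁ = ⌊(a₀+mₖ₊₁)/dₖ₊₁⌋:
  k=1: m=19, d=2, a=19
  k=2: m=19, d=1, a=38
d=1 and a=2a₀=38 at k=2, so the next step gives (m, d) = (19, 2) again — its k=1 value — and the period has length 2.

[19; 19, 38]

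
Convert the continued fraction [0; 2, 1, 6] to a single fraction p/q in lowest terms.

7/20

Using pₖ = aₖpₖ₋₁ + pₖ₋₂ and qₖ = aₖqₖ₋₁ + qₖ₋₂:
  k=0: a=0, p=0, q=1
  k=1: a=2, p=1, q=2
  k=2: a=1, p=1, q=3
  k=3: a=6, p=7, q=20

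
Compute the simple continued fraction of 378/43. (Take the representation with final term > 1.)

[8; 1, 3, 1, 3, 2]

378 = 8*43 + 34
43 = 1*34 + 9
34 = 3*9 + 7
9 = 1*7 + 2
7 = 3*2 + 1
2 = 2*1 + 0  (stop)
So 378/43 = [8; 1, 3, 1, 3, 2].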